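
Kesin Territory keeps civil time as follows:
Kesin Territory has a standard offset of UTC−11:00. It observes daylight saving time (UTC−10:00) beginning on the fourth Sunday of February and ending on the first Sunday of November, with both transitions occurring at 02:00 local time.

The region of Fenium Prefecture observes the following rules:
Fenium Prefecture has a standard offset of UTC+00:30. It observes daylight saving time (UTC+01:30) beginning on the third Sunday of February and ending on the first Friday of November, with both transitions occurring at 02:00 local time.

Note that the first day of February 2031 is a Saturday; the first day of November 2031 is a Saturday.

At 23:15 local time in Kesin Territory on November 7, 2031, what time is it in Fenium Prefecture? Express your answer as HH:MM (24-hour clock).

10:45

1 February 2031 is a Saturday, so the first Sunday is February 2 and the fourth is February 23.
1 November 2031 is a Saturday, so the first Sunday is November 2.
November 7, 2031 is outside the daylight-saving period (23 February – 2 November), so Kesin Territory is on standard time, UTC−11:00.
23:15 Kesin Territory + 11h = 10:15 UTC (rolling into the next day, 8 November 2031).
1 February 2031 is a Saturday, so the first Sunday is February 2 and the third is February 16.
1 November 2031 is a Saturday, so the first Friday is November 7.
At the standard offset (UTC+00:30), 10:15 UTC + 0h30m = 10:45 Fenium Prefecture standard time.
The standard-time date in Fenium Prefecture, November 8, 2031, does not fall between 16 February and 7 November, so daylight saving is not in effect and Fenium Prefecture is at UTC+00:30.
10:15 UTC + 0h30m = 10:45 Fenium Prefecture.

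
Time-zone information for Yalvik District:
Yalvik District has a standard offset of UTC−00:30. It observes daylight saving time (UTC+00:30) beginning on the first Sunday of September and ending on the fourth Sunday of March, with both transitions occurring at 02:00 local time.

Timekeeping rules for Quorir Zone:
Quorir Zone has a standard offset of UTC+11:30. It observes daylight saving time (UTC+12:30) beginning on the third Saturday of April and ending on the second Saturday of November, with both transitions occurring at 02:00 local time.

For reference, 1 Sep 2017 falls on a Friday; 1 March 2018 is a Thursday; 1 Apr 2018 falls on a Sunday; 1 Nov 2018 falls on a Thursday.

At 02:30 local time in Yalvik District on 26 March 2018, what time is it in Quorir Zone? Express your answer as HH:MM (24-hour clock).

1 September 2017 is a Friday, so the first Sunday is September 3.
1 March 2018 is a Thursday, so the first Sunday is March 4 and the fourth is March 25.
Daylight saving runs 3 September 2017 – 25 March 2018; 26 March 2018 is outside that window, so Yalvik District is on standard time at UTC−00:30.
02:30 Yalvik District + 0h30m = 03:00 UTC.
1 April 2018 is a Sunday, so the first Saturday is April 7 and the third is April 21.
1 November 2018 is a Thursday, so the first Saturday is November 3 and the second is November 10.
At the standard offset (UTC+11:30), 03:00 UTC + 11h30m = 14:30 Quorir Zone standard time.
Daylight saving runs 21 April – 10 November; the standard-time date in Quorir Zone, 26 March 2018, is outside that window, so Quorir Zone is on standard time at UTC+11:30.
03:00 UTC + 11h30m = 14:30 Quorir Zone.

14:30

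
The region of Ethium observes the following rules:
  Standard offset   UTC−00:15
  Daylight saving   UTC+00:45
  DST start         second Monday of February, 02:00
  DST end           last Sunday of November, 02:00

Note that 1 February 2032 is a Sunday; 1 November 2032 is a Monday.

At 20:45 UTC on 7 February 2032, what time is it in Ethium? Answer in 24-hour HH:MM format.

1 February 2032 is a Sunday, so the first Monday is February 2 and the second is February 9.
1 November 2032 is a Monday, so Sundays fall on 7, 14, 21, 28; the last is November 28.
At the standard offset (UTC−00:15), 20:45 UTC − 0h15m = 20:30 Ethium standard time.
The standard-time date in Ethium, 7 February 2032, does not fall between 9 February and 28 November, so daylight saving is not in effect and Ethium is at UTC−00:15.
20:45 UTC − 0h15m = 20:30 local.

20:30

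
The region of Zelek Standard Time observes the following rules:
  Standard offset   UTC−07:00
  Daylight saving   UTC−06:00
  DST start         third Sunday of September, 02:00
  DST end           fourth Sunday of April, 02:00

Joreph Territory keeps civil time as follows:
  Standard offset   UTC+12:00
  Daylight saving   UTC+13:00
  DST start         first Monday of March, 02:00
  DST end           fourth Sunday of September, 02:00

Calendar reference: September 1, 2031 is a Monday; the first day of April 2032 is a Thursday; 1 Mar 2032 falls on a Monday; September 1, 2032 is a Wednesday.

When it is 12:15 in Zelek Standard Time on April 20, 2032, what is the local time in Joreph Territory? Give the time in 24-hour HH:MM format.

07:15

1 September 2031 is a Monday, so the first Sunday is September 7 and the third is September 21.
1 April 2032 is a Thursday, so the first Sunday is April 4 and the fourth is April 25.
April 20, 2032 lies within the daylight-saving period (21 September 2031 – 25 April 2032), so Zelek Standard Time is on daylight time, UTC−06:00.
12:15 Zelek Standard Time + 6h = 18:15 UTC.
1 March 2032 is a Monday, so the first Monday is March 1.
1 September 2032 is a Wednesday, so the first Sunday is September 5 and the fourth is September 26.
At the standard offset (UTC+12:00), 18:15 UTC + 12h = 06:15 Joreph Territory standard time (rolling into the next day, 21 April 2032).
Daylight saving runs 1 March – 26 September; the standard-time date in Joreph Territory, April 21, 2032, is inside that window, so Joreph Territory is at UTC+13:00.
18:15 UTC + 13h = 07:15 Joreph Territory (rolling into the next day, 21 April 2032).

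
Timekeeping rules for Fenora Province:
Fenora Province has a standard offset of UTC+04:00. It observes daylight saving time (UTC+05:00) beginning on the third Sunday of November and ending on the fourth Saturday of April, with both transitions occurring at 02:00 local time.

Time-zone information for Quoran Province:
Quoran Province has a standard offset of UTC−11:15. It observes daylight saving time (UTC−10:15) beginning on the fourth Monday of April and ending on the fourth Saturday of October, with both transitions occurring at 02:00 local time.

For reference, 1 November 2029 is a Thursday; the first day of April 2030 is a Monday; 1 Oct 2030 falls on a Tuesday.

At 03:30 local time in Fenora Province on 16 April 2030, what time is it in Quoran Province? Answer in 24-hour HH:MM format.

11:15

1 November 2029 is a Thursday, so the first Sunday is November 4 and the third is November 18.
1 April 2030 is a Monday, so the first Saturday is April 6 and the fourth is April 27.
16 April 2030 lies within the daylight-saving period (18 November 2029 – 27 April 2030), so Fenora Province is on daylight time, UTC+05:00.
03:30 Fenora Province − 5h = 22:30 UTC (rolling into the previous day, 15 April 2030).
1 April 2030 is a Monday, so the first Monday is April 1 and the fourth is April 22.
1 October 2030 is a Tuesday, so the first Saturday is October 5 and the fourth is October 26.
At the standard offset (UTC−11:15), 22:30 UTC − 11h15m = 11:15 Quoran Province standard time.
The standard-time date in Quoran Province, 15 April 2030, is outside the daylight-saving period (22 April – 26 October), so Quoran Province is on standard time, UTC−11:15.
22:30 UTC − 11h15m = 11:15 Quoran Province.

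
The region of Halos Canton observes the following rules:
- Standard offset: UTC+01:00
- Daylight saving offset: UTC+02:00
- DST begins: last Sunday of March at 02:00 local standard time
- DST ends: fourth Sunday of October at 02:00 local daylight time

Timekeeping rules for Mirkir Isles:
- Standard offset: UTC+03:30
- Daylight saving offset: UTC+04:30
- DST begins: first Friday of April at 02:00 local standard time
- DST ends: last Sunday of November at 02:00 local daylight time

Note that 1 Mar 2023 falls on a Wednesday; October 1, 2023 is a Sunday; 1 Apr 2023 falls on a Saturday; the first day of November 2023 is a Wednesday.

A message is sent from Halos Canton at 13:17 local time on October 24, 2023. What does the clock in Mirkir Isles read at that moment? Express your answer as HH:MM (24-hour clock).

16:47

1 March 2023 is a Wednesday, so Sundays fall on 5, 12, 19, 26; the last is March 26.
1 October 2023 is a Sunday, so the first Sunday is October 1 and the fourth is October 22.
October 24, 2023 is outside the daylight-saving period (26 March – 22 October), so Halos Canton is on standard time, UTC+01:00.
13:17 Halos Canton − 1h = 12:17 UTC.
1 April 2023 is a Saturday, so the first Friday is April 7.
1 November 2023 is a Wednesday, so Sundays fall on 5, 12, 19, 26; the last is November 26.
At the standard offset (UTC+03:30), 12:17 UTC + 3h30m = 15:47 Mirkir Isles standard time.
The standard-time date in Mirkir Isles, October 24, 2023, lies within the daylight-saving period (7 April – 26 November), so Mirkir Isles is on daylight time, UTC+04:30.
12:17 UTC + 4h30m = 16:47 Mirkir Isles.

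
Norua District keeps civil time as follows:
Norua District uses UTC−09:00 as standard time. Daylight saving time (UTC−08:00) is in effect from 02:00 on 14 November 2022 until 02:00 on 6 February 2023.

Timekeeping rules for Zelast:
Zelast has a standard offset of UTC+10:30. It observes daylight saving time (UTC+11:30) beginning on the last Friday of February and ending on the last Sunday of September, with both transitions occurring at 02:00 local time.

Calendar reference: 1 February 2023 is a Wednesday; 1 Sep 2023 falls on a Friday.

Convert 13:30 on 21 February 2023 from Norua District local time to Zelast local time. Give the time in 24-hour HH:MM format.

09:00

Daylight saving runs 14 November 2022 – 6 February 2023; 21 February 2023 is outside that window, so Norua District is on standard time at UTC−09:00.
13:30 Norua District + 9h = 22:30 UTC.
1 February 2023 is a Wednesday, so Fridays fall on 3, 10, 17, 24; the last is February 24.
1 September 2023 is a Friday, so Sundays fall on 3, 10, 17, 24; the last is September 24.
At the standard offset (UTC+10:30), 22:30 UTC + 10h30m = 09:00 Zelast standard time (rolling into the next day, 22 February 2023).
Daylight saving runs 24 February – 24 September; the standard-time date in Zelast, 22 February 2023, is outside that window, so Zelast is on standard time at UTC+10:30.
22:30 UTC + 10h30m = 09:00 Zelast (rolling into the next day, 22 February 2023).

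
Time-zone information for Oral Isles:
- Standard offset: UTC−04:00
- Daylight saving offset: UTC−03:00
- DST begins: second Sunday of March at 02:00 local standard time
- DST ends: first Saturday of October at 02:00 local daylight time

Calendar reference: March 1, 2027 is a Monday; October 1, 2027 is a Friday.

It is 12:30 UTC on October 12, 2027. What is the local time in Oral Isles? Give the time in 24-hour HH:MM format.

1 March 2027 is a Monday, so the first Sunday is March 7 and the second is March 14.
1 October 2027 is a Friday, so the first Saturday is October 2.
At the standard offset (UTC−04:00), 12:30 UTC − 4h = 08:30 Oral Isles standard time.
Daylight saving runs 14 March – 2 October; the standard-time date in Oral Isles, October 12, 2027, is outside that window, so Oral Isles is on standard time at UTC−04:00.
12:30 UTC − 4h = 08:30 local.

08:30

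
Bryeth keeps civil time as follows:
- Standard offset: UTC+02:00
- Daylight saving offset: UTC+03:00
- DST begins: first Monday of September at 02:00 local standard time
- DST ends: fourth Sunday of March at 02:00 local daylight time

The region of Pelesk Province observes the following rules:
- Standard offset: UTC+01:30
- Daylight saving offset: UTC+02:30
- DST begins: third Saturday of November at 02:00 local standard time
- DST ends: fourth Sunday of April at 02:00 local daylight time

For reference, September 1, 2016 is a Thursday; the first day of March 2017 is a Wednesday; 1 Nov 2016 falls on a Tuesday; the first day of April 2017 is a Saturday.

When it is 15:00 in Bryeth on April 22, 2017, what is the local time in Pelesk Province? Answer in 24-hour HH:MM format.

1 September 2016 is a Thursday, so the first Monday is September 5.
1 March 2017 is a Wednesday, so the first Sunday is March 5 and the fourth is March 26.
April 22, 2017 does not fall between 5 September 2016 and 26 March 2017, so daylight saving is not in effect and Bryeth is at UTC+02:00.
15:00 Bryeth − 2h = 13:00 UTC.
1 November 2016 is a Tuesday, so the first Saturday is November 5 and the third is November 19.
1 April 2017 is a Saturday, so the first Sunday is April 2 and the fourth is April 23.
At the standard offset (UTC+01:30), 13:00 UTC + 1h30m = 14:30 Pelesk Province standard time.
Daylight saving runs 19 November 2016 – 23 April 2017; the standard-time date in Pelesk Province, April 22, 2017, is inside that window, so Pelesk Province is at UTC+02:30.
13:00 UTC + 2h30m = 15:30 Pelesk Province.

15:30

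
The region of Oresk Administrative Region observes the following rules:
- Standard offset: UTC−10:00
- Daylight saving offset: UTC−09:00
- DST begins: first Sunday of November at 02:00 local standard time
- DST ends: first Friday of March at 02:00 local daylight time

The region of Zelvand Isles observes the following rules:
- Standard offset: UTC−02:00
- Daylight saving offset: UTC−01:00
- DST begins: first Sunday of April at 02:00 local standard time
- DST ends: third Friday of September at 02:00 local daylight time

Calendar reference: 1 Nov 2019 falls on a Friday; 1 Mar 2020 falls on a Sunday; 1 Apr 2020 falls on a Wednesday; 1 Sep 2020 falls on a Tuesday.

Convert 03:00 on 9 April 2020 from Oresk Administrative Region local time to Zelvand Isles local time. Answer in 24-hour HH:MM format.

12:00

1 November 2019 is a Friday, so the first Sunday is November 3.
1 March 2020 is a Sunday, so the first Friday is March 6.
9 April 2020 is outside the daylight-saving period (3 November 2019 – 6 March 2020), so Oresk Administrative Region is on standard time, UTC−10:00.
03:00 Oresk Administrative Region + 10h = 13:00 UTC.
1 April 2020 is a Wednesday, so the first Sunday is April 5.
1 September 2020 is a Tuesday, so the first Friday is September 4 and the third is September 18.
At the standard offset (UTC−02:00), 13:00 UTC − 2h = 11:00 Zelvand Isles standard time.
The standard-time date in Zelvand Isles, 9 April 2020, falls between 5 April and 18 September, so daylight saving is in effect and Zelvand Isles is at UTC−01:00.
13:00 UTC − 1h = 12:00 Zelvand Isles.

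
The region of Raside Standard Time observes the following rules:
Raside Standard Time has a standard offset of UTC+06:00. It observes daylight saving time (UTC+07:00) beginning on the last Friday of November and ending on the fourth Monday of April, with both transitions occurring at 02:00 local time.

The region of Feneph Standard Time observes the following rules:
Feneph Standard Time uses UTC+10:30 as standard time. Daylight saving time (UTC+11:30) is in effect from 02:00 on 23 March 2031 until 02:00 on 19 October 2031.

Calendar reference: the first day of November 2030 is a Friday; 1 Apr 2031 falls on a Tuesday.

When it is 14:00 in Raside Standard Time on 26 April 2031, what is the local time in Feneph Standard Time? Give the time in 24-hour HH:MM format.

1 November 2030 is a Friday, so Fridays fall on 1, 8, 15, 22, 29; the last is November 29.
1 April 2031 is a Tuesday, so the first Monday is April 7 and the fourth is April 28.
26 April 2031 falls between 29 November 2030 and 28 April 2031, so daylight saving is in effect and Raside Standard Time is at UTC+07:00.
14:00 Raside Standard Time − 7h = 07:00 UTC.
At the standard offset (UTC+10:30), 07:00 UTC + 10h30m = 17:30 Feneph Standard Time standard time.
The standard-time date in Feneph Standard Time, 26 April 2031, falls between 23 March and 19 October, so daylight saving is in effect and Feneph Standard Time is at UTC+11:30.
07:00 UTC + 11h30m = 18:30 Feneph Standard Time.

18:30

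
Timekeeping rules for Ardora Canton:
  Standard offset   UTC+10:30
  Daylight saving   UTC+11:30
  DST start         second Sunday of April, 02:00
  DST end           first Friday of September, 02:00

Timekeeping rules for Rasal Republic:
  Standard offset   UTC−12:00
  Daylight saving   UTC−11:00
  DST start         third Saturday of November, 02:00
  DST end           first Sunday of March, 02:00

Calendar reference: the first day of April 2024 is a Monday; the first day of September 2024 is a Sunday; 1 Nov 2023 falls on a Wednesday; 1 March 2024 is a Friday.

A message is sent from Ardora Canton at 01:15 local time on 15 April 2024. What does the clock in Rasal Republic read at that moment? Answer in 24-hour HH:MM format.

1 April 2024 is a Monday, so the first Sunday is April 7 and the second is April 14.
1 September 2024 is a Sunday, so the first Friday is September 6.
Daylight saving runs 14 April – 6 September; 15 April 2024 is inside that window, so Ardora Canton is at UTC+11:30.
01:15 Ardora Canton − 11h30m = 13:45 UTC (rolling into the previous day, 14 April 2024).
1 November 2023 is a Wednesday, so the first Saturday is November 4 and the third is November 18.
1 March 2024 is a Friday, so the first Sunday is March 3.
At the standard offset (UTC−12:00), 13:45 UTC − 12h = 01:45 Rasal Republic standard time.
The standard-time date in Rasal Republic, 14 April 2024, is outside the daylight-saving period (18 November 2023 – 3 March 2024), so Rasal Republic is on standard time, UTC−12:00.
13:45 UTC − 12h = 01:45 Rasal Republic.

01:45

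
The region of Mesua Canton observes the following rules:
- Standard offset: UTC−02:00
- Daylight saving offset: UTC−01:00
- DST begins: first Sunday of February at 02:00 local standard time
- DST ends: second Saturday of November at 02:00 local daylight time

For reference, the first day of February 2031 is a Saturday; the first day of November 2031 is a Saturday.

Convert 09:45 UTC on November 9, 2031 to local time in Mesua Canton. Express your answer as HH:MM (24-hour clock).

07:45

1 February 2031 is a Saturday, so the first Sunday is February 2.
1 November 2031 is a Saturday, so the first Saturday is November 1 and the second is November 8.
At the standard offset (UTC−02:00), 09:45 UTC − 2h = 07:45 Mesua Canton standard time.
Daylight saving runs 2 February – 8 November; the standard-time date in Mesua Canton, November 9, 2031, is outside that window, so Mesua Canton is on standard time at UTC−02:00.
09:45 UTC − 2h = 07:45 local.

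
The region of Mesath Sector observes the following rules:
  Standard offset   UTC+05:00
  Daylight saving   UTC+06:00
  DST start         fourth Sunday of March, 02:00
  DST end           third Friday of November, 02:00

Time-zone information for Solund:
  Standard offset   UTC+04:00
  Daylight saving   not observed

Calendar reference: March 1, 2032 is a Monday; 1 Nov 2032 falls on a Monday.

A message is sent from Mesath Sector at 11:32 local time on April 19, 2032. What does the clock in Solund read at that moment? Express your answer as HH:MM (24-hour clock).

09:32

1 March 2032 is a Monday, so the first Sunday is March 7 and the fourth is March 28.
1 November 2032 is a Monday, so the first Friday is November 5 and the third is November 19.
April 19, 2032 falls between 28 March and 19 November, so daylight saving is in effect and Mesath Sector is at UTC+06:00.
11:32 Mesath Sector − 6h = 05:32 UTC.
Solund has no daylight saving, so its offset is UTC+04:00 year-round.
05:32 UTC + 4h = 09:32 Solund.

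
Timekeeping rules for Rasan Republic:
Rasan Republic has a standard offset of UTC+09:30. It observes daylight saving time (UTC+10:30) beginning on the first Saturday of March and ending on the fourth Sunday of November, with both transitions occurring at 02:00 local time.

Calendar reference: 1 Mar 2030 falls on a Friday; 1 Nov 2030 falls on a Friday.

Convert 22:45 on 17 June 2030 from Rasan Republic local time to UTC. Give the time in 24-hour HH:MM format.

1 March 2030 is a Friday, so the first Saturday is March 2.
1 November 2030 is a Friday, so the first Sunday is November 3 and the fourth is November 24.
Daylight saving runs 2 March – 24 November; 17 June 2030 is inside that window, so Rasan Republic is at UTC+10:30.
22:45 local − 10h30m = 12:15 UTC.

12:15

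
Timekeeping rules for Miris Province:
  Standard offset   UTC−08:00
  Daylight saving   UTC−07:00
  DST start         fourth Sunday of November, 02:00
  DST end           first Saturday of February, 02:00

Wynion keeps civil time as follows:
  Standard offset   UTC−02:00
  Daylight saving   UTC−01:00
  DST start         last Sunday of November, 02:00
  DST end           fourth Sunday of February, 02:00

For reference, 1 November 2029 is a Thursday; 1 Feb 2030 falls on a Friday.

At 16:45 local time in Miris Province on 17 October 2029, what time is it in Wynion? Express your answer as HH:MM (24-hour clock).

1 November 2029 is a Thursday, so the first Sunday is November 4 and the fourth is November 25.
1 February 2030 is a Friday, so the first Saturday is February 2.
17 October 2029 is outside the daylight-saving period (25 November 2029 – 2 February 2030), so Miris Province is on standard time, UTC−08:00.
16:45 Miris Province + 8h = 00:45 UTC (rolling into the next day, 18 October 2029).
1 November 2029 is a Thursday, so Sundays fall on 4, 11, 18, 25; the last is November 25.
1 February 2030 is a Friday, so the first Sunday is February 3 and the fourth is February 24.
At the standard offset (UTC−02:00), 00:45 UTC − 2h = 22:45 Wynion standard time (rolling into the previous day, 17 October 2029).
Daylight saving runs 25 November 2029 – 24 February 2030; the standard-time date in Wynion, 17 October 2029, is outside that window, so Wynion is on standard time at UTC−02:00.
00:45 UTC − 2h = 22:45 Wynion (rolling into the previous day, 17 October 2029).

22:45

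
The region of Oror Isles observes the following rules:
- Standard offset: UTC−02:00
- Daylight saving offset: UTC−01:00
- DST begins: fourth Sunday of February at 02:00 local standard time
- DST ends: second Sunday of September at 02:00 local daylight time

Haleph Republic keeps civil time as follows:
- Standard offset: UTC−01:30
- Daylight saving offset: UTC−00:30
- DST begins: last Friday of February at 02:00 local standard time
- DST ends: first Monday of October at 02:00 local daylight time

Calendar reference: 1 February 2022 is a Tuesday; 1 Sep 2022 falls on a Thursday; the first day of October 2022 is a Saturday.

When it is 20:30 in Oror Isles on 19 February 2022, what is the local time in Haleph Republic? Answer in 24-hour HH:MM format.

21:00

1 February 2022 is a Tuesday, so the first Sunday is February 6 and the fourth is February 27.
1 September 2022 is a Thursday, so the first Sunday is September 4 and the second is September 11.
19 February 2022 does not fall between 27 February and 11 September, so daylight saving is not in effect and Oror Isles is at UTC−02:00.
20:30 Oror Isles + 2h = 22:30 UTC.
1 February 2022 is a Tuesday, so Fridays fall on 4, 11, 18, 25; the last is February 25.
1 October 2022 is a Saturday, so the first Monday is October 3.
At the standard offset (UTC−01:30), 22:30 UTC − 1h30m = 21:00 Haleph Republic standard time.
Daylight saving runs 25 February – 3 October; the standard-time date in Haleph Republic, 19 February 2022, is outside that window, so Haleph Republic is on standard time at UTC−01:30.
22:30 UTC − 1h30m = 21:00 Haleph Republic.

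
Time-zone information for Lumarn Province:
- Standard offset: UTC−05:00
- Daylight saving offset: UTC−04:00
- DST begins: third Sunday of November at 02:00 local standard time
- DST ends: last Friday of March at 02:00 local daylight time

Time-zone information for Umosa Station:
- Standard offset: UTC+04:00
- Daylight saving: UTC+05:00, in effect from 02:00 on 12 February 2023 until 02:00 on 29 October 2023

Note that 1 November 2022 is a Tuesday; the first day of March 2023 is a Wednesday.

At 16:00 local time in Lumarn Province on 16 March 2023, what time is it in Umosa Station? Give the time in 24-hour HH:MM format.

1 November 2022 is a Tuesday, so the first Sunday is November 6 and the third is November 20.
1 March 2023 is a Wednesday, so Fridays fall on 3, 10, 17, 24, 31; the last is March 31.
16 March 2023 falls between 20 November 2022 and 31 March 2023, so daylight saving is in effect and Lumarn Province is at UTC−04:00.
16:00 Lumarn Province + 4h = 20:00 UTC.
At the standard offset (UTC+04:00), 20:00 UTC + 4h = 00:00 Umosa Station standard time (rolling into the next day, 17 March 2023).
The standard-time date in Umosa Station, 17 March 2023, falls between 12 February and 29 October, so daylight saving is in effect and Umosa Station is at UTC+05:00.
20:00 UTC + 5h = 01:00 Umosa Station (rolling into the next day, 17 March 2023).

01:00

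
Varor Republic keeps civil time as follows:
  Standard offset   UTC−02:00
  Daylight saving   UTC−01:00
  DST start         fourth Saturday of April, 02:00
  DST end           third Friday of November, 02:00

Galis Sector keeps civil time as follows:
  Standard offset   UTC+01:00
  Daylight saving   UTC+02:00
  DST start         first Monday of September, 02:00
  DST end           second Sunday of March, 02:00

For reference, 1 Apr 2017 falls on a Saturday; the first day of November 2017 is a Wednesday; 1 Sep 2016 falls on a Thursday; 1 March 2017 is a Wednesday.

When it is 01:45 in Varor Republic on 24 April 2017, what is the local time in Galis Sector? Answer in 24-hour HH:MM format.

1 April 2017 is a Saturday, so the first Saturday is April 1 and the fourth is April 22.
1 November 2017 is a Wednesday, so the first Friday is November 3 and the third is November 17.
24 April 2017 falls between 22 April and 17 November, so daylight saving is in effect and Varor Republic is at UTC−01:00.
01:45 Varor Republic + 1h = 02:45 UTC.
1 September 2016 is a Thursday, so the first Monday is September 5.
1 March 2017 is a Wednesday, so the first Sunday is March 5 and the second is March 12.
At the standard offset (UTC+01:00), 02:45 UTC + 1h = 03:45 Galis Sector standard time.
The standard-time date in Galis Sector, 24 April 2017, is outside the daylight-saving period (5 September 2016 – 12 March 2017), so Galis Sector is on standard time, UTC+01:00.
02:45 UTC + 1h = 03:45 Galis Sector.

03:45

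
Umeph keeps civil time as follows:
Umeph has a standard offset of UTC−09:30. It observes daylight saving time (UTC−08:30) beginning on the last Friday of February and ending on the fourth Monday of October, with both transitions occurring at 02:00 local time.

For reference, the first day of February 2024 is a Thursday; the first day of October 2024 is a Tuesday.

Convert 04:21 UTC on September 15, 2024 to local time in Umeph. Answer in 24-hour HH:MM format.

19:51

1 February 2024 is a Thursday, so Fridays fall on 2, 9, 16, 23; the last is February 23.
1 October 2024 is a Tuesday, so the first Monday is October 7 and the fourth is October 28.
At the standard offset (UTC−09:30), 04:21 UTC − 9h30m = 18:51 Umeph standard time (rolling into the previous day, 14 September 2024).
Daylight saving runs 23 February – 28 October; the standard-time date in Umeph, September 14, 2024, is inside that window, so Umeph is at UTC−08:30.
04:21 UTC − 8h30m = 19:51 local (rolling into the previous day, 14 September 2024).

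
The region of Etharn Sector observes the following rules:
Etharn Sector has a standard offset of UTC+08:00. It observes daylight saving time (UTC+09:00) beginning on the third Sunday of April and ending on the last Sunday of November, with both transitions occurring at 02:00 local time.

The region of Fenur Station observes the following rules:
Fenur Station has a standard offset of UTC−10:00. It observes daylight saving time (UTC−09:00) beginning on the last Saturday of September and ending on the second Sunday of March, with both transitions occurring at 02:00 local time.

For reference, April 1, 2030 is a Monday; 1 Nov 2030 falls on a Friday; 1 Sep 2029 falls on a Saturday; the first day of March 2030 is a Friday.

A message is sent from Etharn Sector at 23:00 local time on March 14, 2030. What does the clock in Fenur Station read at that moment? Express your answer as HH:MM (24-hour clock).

05:00

1 April 2030 is a Monday, so the first Sunday is April 7 and the third is April 21.
1 November 2030 is a Friday, so Sundays fall on 3, 10, 17, 24; the last is November 24.
March 14, 2030 does not fall between 21 April and 24 November, so daylight saving is not in effect and Etharn Sector is at UTC+08:00.
23:00 Etharn Sector − 8h = 15:00 UTC.
1 September 2029 is a Saturday, so Saturdays fall on 1, 8, 15, 22, 29; the last is September 29.
1 March 2030 is a Friday, so the first Sunday is March 3 and the second is March 10.
At the standard offset (UTC−10:00), 15:00 UTC − 10h = 05:00 Fenur Station standard time.
Daylight saving runs 29 September 2029 – 10 March 2030; the standard-time date in Fenur Station, March 14, 2030, is outside that window, so Fenur Station is on standard time at UTC−10:00.
15:00 UTC − 10h = 05:00 Fenur Station.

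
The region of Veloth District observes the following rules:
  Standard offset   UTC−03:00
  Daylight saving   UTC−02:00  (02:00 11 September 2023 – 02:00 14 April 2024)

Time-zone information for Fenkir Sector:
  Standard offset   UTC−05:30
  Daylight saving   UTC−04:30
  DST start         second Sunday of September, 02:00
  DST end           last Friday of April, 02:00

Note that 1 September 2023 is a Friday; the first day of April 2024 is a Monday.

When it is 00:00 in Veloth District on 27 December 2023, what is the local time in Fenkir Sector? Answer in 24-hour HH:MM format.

Daylight saving runs 11 September 2023 – 14 April 2024; 27 December 2023 is inside that window, so Veloth District is at UTC−02:00.
00:00 Veloth District + 2h = 02:00 UTC.
1 September 2023 is a Friday, so the first Sunday is September 3 and the second is September 10.
1 April 2024 is a Monday, so Fridays fall on 5, 12, 19, 26; the last is April 26.
At the standard offset (UTC−05:30), 02:00 UTC − 5h30m = 20:30 Fenkir Sector standard time (rolling into the previous day, 26 December 2023).
The standard-time date in Fenkir Sector, 26 December 2023, falls between 10 September 2023 and 26 April 2024, so daylight saving is in effect and Fenkir Sector is at UTC−04:30.
02:00 UTC − 4h30m = 21:30 Fenkir Sector (rolling into the previous day, 26 December 2023).

21:30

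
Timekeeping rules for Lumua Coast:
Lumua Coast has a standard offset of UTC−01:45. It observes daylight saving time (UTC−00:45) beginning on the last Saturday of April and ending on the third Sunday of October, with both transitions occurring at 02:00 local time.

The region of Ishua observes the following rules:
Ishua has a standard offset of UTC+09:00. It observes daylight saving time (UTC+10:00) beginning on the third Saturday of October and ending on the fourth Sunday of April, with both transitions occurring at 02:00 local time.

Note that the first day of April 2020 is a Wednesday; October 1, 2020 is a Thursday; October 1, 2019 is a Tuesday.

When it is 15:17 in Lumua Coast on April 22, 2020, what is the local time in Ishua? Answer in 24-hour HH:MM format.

1 April 2020 is a Wednesday, so Saturdays fall on 4, 11, 18, 25; the last is April 25.
1 October 2020 is a Thursday, so the first Sunday is October 4 and the third is October 18.
April 22, 2020 does not fall between 25 April and 18 October, so daylight saving is not in effect and Lumua Coast is at UTC−01:45.
15:17 Lumua Coast + 1h45m = 17:02 UTC.
1 October 2019 is a Tuesday, so the first Saturday is October 5 and the third is October 19.
1 April 2020 is a Wednesday, so the first Sunday is April 5 and the fourth is April 26.
At the standard offset (UTC+09:00), 17:02 UTC + 9h = 02:02 Ishua standard time (rolling into the next day, 23 April 2020).
The standard-time date in Ishua, April 23, 2020, falls between 19 October 2019 and 26 April 2020, so daylight saving is in effect and Ishua is at UTC+10:00.
17:02 UTC + 10h = 03:02 Ishua (rolling into the next day, 23 April 2020).

03:02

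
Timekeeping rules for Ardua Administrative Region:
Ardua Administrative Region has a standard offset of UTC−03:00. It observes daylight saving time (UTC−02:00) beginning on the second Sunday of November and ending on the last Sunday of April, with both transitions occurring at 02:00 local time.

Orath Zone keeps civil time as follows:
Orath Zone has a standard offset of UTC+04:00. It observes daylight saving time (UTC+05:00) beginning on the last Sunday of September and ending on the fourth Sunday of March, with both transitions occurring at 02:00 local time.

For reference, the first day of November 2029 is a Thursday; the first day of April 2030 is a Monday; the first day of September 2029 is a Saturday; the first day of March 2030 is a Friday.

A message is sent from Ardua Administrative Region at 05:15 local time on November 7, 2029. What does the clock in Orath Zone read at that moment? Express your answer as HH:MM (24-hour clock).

13:15

1 November 2029 is a Thursday, so the first Sunday is November 4 and the second is November 11.
1 April 2030 is a Monday, so Sundays fall on 7, 14, 21, 28; the last is April 28.
November 7, 2029 is outside the daylight-saving period (11 November 2029 – 28 April 2030), so Ardua Administrative Region is on standard time, UTC−03:00.
05:15 Ardua Administrative Region + 3h = 08:15 UTC.
1 September 2029 is a Saturday, so Sundays fall on 2, 9, 16, 23, 30; the last is September 30.
1 March 2030 is a Friday, so the first Sunday is March 3 and the fourth is March 24.
At the standard offset (UTC+04:00), 08:15 UTC + 4h = 12:15 Orath Zone standard time.
The standard-time date in Orath Zone, November 7, 2029, lies within the daylight-saving period (30 September 2029 – 24 March 2030), so Orath Zone is on daylight time, UTC+05:00.
08:15 UTC + 5h = 13:15 Orath Zone.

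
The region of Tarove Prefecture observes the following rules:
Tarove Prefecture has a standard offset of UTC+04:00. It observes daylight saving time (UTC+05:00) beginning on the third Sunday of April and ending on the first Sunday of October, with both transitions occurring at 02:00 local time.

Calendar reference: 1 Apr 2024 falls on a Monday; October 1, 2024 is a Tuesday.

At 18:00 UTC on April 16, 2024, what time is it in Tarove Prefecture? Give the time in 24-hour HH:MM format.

22:00

1 April 2024 is a Monday, so the first Sunday is April 7 and the third is April 21.
1 October 2024 is a Tuesday, so the first Sunday is October 6.
At the standard offset (UTC+04:00), 18:00 UTC + 4h = 22:00 Tarove Prefecture standard time.
Daylight saving runs 21 April – 6 October; the standard-time date in Tarove Prefecture, April 16, 2024, is outside that window, so Tarove Prefecture is on standard time at UTC+04:00.
18:00 UTC + 4h = 22:00 local.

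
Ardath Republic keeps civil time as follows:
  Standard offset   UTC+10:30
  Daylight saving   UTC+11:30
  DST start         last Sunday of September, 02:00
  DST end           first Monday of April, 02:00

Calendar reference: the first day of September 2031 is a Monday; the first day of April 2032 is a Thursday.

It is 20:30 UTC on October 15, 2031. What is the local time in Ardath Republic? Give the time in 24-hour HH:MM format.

1 September 2031 is a Monday, so Sundays fall on 7, 14, 21, 28; the last is September 28.
1 April 2032 is a Thursday, so the first Monday is April 5.
At the standard offset (UTC+10:30), 20:30 UTC + 10h30m = 07:00 Ardath Republic standard time (rolling into the next day, 16 October 2031).
The standard-time date in Ardath Republic, October 16, 2031, falls between 28 September 2031 and 5 April 2032, so daylight saving is in effect and Ardath Republic is at UTC+11:30.
20:30 UTC + 11h30m = 08:00 local (rolling into the next day, 16 October 2031).

08:00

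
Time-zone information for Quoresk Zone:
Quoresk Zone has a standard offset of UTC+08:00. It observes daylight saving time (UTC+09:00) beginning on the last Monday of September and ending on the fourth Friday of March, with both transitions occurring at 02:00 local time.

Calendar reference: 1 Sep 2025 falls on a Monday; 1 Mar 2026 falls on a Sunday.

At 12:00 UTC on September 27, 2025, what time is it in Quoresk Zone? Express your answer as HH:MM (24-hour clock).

20:00

1 September 2025 is a Monday, so Mondays fall on 1, 8, 15, 22, 29; the last is September 29.
1 March 2026 is a Sunday, so the first Friday is March 6 and the fourth is March 27.
At the standard offset (UTC+08:00), 12:00 UTC + 8h = 20:00 Quoresk Zone standard time.
The standard-time date in Quoresk Zone, September 27, 2025, does not fall between 29 September 2025 and 27 March 2026, so daylight saving is not in effect and Quoresk Zone is at UTC+08:00.
12:00 UTC + 8h = 20:00 local.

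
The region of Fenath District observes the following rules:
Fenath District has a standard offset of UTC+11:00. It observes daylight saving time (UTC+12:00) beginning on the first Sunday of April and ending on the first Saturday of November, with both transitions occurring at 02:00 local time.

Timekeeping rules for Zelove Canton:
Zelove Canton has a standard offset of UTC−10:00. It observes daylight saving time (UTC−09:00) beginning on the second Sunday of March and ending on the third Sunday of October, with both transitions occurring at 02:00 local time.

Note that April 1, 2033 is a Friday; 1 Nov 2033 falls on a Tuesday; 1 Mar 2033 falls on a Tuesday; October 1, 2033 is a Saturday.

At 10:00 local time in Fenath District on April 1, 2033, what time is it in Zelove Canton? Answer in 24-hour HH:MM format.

14:00

1 April 2033 is a Friday, so the first Sunday is April 3.
1 November 2033 is a Tuesday, so the first Saturday is November 5.
April 1, 2033 is outside the daylight-saving period (3 April – 5 November), so Fenath District is on standard time, UTC+11:00.
10:00 Fenath District − 11h = 23:00 UTC (rolling into the previous day, 31 March 2033).
1 March 2033 is a Tuesday, so the first Sunday is March 6 and the second is March 13.
1 October 2033 is a Saturday, so the first Sunday is October 2 and the third is October 16.
At the standard offset (UTC−10:00), 23:00 UTC − 10h = 13:00 Zelove Canton standard time.
The standard-time date in Zelove Canton, March 31, 2033, falls between 13 March and 16 October, so daylight saving is in effect and Zelove Canton is at UTC−09:00.
23:00 UTC − 9h = 14:00 Zelove Canton.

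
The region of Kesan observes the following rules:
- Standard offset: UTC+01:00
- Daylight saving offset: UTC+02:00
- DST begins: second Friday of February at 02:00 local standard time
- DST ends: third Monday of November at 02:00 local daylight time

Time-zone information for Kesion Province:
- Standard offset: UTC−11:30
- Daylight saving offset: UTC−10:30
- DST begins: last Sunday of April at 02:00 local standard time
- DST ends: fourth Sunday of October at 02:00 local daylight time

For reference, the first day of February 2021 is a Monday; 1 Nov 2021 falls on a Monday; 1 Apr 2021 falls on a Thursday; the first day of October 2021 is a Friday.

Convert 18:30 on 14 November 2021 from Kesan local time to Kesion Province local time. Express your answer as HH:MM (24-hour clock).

1 February 2021 is a Monday, so the first Friday is February 5 and the second is February 12.
1 November 2021 is a Monday, so the first Monday is November 1 and the third is November 15.
Daylight saving runs 12 February – 15 November; 14 November 2021 is inside that window, so Kesan is at UTC+02:00.
18:30 Kesan − 2h = 16:30 UTC.
1 April 2021 is a Thursday, so Sundays fall on 4, 11, 18, 25; the last is April 25.
1 October 2021 is a Friday, so the first Sunday is October 3 and the fourth is October 24.
At the standard offset (UTC−11:30), 16:30 UTC − 11h30m = 05:00 Kesion Province standard time.
The standard-time date in Kesion Province, 14 November 2021, does not fall between 25 April and 24 October, so daylight saving is not in effect and Kesion Province is at UTC−11:30.
16:30 UTC − 11h30m = 05:00 Kesion Province.

05:00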